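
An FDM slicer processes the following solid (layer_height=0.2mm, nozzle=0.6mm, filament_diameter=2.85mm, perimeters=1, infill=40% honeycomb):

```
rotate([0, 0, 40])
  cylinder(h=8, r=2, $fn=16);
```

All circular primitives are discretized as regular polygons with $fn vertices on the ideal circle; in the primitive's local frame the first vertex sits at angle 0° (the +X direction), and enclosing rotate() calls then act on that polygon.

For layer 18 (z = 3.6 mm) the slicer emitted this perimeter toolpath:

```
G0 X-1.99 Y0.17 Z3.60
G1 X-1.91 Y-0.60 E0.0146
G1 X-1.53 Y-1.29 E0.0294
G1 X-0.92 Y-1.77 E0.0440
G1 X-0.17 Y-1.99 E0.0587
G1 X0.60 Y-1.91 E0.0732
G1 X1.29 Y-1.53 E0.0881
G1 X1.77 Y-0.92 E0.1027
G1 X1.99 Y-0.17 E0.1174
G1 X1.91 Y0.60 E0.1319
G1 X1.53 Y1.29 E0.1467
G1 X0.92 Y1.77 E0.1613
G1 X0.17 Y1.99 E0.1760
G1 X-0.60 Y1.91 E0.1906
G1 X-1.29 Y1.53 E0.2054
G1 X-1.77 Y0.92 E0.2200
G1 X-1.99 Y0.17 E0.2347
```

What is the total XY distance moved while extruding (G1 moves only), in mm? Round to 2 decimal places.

Sum the Euclidean lengths of each G1 segment: total = 12.48 mm.

12.48 mm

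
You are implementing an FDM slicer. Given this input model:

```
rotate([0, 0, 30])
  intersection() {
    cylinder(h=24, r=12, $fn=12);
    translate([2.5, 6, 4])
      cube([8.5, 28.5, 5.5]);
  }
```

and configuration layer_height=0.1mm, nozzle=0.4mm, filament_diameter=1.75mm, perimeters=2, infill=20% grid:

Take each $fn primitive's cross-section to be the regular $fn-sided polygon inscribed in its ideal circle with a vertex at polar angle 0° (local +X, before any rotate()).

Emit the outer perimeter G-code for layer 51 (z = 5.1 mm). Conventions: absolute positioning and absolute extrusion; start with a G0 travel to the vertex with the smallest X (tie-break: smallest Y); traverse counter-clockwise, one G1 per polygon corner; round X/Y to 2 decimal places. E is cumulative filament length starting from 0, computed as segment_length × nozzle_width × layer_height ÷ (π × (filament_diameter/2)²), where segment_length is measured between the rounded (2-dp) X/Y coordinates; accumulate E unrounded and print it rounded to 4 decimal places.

At z = 5.1 mm: the r=12 cylinder gives a regular 12-gon of circumradius 12 (constant along its height); the cube at (2.5, 6) is present — its section is the full 8.5×28.5 rectangle; Taking the intersection: the 8.5×28.5 cube at (2.5, 6) partially overlaps the r=12 cylinder; clipping to the common part keeps 26.66 mm² — 1 connected region; (whole slice rotated 30° about Z — lengths, areas and connectivity unchanged). The outline is a single polygon with 4 vertices. Extrusion per mm of travel: 0.4 × 0.1 / (π × 0.875²) = 0.016630. Accumulating E over each segment gives final E = 0.3833.

G0 X-3.50 Y11.06 Z5.10
G1 X-0.83 Y6.45 E0.0886
G1 X6.00 Y10.39 E0.2197
G1 X0.00 Y12.00 E0.3230
G1 X-3.50 Y11.06 E0.3833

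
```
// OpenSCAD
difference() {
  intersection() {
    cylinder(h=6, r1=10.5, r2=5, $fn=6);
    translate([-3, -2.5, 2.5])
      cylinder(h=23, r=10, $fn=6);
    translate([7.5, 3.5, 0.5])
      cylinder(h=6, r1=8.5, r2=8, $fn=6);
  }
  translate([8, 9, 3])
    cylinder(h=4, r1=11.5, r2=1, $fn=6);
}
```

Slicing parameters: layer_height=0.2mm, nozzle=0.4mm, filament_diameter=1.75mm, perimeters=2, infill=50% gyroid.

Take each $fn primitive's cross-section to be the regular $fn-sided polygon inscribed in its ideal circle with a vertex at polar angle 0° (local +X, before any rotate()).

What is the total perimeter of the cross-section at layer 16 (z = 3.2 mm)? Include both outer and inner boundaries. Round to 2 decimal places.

At z = 3.2 mm: the cone: at t=0.533 of its height the radius interpolates to r₁+(r₂−r₁)t = 7.567, giving a regular 6-gon of that circumradius (perimeter = 2·6·7.567·sin(180°/6) = 45.40 mm); the r=10 cylinder at (-3, -2.5) contributes a regular 6-gon of circumradius 10 (perimeter = 2·6·10.000·sin(180°/6) = 60.00 mm); the cone at (7.5, 3.5) contributes a regular 6-gon of circumradius 8.275 (interpolated between r1=8.5 and r2=8 at t=0.450) (perimeter = 2·6·8.275·sin(180°/6) = 49.65 mm); Taking the intersection: the r=10 cylinder at (-3, -2.5) partially overlaps the cone; clipping to the common part keeps 131.56 mm²; the cone at (7.5, 3.5) partially overlaps the running intersection; clipping to the common part keeps 36.13 mm² — boundary = 26.02 mm; the cone at (8, 9) contributes a regular 6-gon of circumradius 10.975 (interpolated between r1=11.5 and r2=1 at t=0.050) (perimeter = 2·6·10.975·sin(180°/6) = 65.85 mm); After the difference (first − rest): starting from that combined region, the cone at (8, 9) partially overlaps it — only the 20.33 mm² overlap (of its 312.94 mm²) is removed, clipping the outline — boundary = 23.92 mm. Overall, the cross-section is a single solid region. Total boundary length (outer) = 23.92 mm.

23.92 mm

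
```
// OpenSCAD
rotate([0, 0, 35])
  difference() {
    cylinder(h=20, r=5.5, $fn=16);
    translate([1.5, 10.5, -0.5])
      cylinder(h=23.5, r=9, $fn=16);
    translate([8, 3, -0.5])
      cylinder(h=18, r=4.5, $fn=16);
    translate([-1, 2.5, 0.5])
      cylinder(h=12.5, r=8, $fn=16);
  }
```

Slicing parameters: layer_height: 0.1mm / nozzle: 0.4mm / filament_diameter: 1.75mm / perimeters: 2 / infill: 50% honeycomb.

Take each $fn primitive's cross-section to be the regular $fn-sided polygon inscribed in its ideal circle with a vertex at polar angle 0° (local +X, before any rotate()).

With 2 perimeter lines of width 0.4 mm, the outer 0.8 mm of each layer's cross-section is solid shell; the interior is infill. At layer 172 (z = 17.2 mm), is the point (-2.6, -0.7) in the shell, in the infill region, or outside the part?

At z = 17.2 mm: the r=5.5 cylinder gives a regular 16-gon of circumradius 5.5 (constant along its height); the r=9 cylinder at (1.5, 10.5) gives a regular 16-gon of circumradius 9 (constant along its height); the cylinder at (8, 3): section is a regular 16-gon, circumradius r=4.5; the cylinder at (-1, 2.5) does not reach this height (z outside [0.5, 13]); Subtracting the remaining from the first: starting from the r=5.5 cylinder, the r=9 cylinder at (1.5, 10.5) partially overlaps it — only the 23.38 mm² overlap (of its 247.98 mm²) is removed, clipping the outline; the r=4.5 cylinder at (8, 3) partially overlaps it — only the 2.78 mm² overlap (of its 61.99 mm²) is removed, clipping the outline — 1 connected region; (rotated 35° about Z; rotation is an isometry so areas/perimeters/island counts are preserved). Overall, the cross-section is a single solid region. Undo the 35° rotation: the query point maps to (-2.531, 0.918) in the un-rotated model frame. The nearest boundary edge runs (-4.08, 3.61)→(-1.94, 2.19); distance from the point to it = 1.40 mm. The point is inside the cross-section and 1.40 mm from the nearest boundary — more than the 0.8 mm shell width (2 × 0.4), so it's in the infill interior.

infill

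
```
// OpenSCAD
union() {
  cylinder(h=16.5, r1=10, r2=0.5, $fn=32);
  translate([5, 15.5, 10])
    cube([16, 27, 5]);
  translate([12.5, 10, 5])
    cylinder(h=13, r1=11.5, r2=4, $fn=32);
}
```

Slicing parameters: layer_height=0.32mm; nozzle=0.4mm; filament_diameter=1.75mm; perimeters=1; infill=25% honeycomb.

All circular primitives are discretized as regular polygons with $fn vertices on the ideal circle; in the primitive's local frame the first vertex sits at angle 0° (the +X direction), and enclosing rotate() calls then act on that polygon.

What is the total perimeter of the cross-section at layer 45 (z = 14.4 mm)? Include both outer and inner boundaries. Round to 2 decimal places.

At z = 14.4 mm: the cone (r1=10→r2=0.5) has section circumradius 1.709 here — a regular 32-gon (perimeter = 2·32·1.709·sin(180°/32) = 10.72 mm); the cube at (5, 15.5) is present — its section is the full 16×27 rectangle (perimeter 86.00 mm); the cone at (12.5, 10) contributes a regular 32-gon of circumradius 6.077 (interpolated between r1=11.5 and r2=4 at t=0.723) (perimeter = 2·32·6.077·sin(180°/32) = 38.12 mm); Taking the union: the regions partially overlap (shared area 1.91 mm²), so the edge portions inside another operand are dropped and the merged outline is re-measured after clipping — boundary = 124.51 mm. Overall, the cross-section has 2 separate islands. Total boundary length (outer) = 124.51 mm.

124.51 mm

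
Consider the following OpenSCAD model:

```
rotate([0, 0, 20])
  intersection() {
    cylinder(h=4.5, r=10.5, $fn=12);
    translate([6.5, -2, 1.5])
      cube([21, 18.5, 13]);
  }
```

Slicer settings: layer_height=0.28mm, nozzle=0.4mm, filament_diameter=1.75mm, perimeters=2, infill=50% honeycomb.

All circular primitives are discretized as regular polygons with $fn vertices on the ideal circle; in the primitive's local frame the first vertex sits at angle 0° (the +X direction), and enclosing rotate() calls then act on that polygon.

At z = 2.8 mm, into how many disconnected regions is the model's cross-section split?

At z = 2.8 mm: the cylinder: section is a regular 12-gon, circumradius r=10.5; the 21×18.5 cube at (6.5, -2) contributes its full rectangle; Keeping only the common overlap: the 21×18.5 cube at (6.5, -2) partially overlaps the r=10.5 cylinder; clipping to the common part keeps 28.13 mm² — 1 connected region; (rotated 20° about Z; rotation is an isometry so areas/perimeters/island counts are preserved). The result has 1 disconnected region.

1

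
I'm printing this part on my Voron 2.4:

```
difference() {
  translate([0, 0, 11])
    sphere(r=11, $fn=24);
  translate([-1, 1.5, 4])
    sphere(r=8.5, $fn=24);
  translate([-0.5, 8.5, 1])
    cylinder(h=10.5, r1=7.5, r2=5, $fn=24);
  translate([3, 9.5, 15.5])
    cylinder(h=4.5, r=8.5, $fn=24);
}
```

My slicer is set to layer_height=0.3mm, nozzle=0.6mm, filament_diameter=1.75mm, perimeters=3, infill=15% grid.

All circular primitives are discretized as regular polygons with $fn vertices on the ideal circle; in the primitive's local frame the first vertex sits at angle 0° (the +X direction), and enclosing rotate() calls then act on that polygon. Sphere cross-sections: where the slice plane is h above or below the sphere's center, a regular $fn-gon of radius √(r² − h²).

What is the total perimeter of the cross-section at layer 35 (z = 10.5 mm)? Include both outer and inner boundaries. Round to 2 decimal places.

93.15 mm

At z = 10.5 mm: the r=11 sphere contributes a regular 24-gon of circumradius √(11²−0.5²) = 10.989 (perimeter = 2·24·10.989·sin(180°/24) = 68.85 mm); the r=8.5 sphere at (-1, 1.5) slices to a regular 24-gon of circumradius 5.477 (√(r²−h²) with h=6.5 from center) (perimeter = 2·24·5.477·sin(180°/24) = 34.32 mm); the cone at (-0.5, 8.5) (r1=7.5→r2=5) has section circumradius 5.238 here — a regular 24-gon (perimeter = 2·24·5.238·sin(180°/24) = 32.82 mm); the cylinder at (3, 9.5) is not intersected at this z (z outside [15.5, 20]); Taking the first minus the rest: starting from the r=11 sphere, the r=8.5 sphere at (-1, 1.5) lies wholly inside it (removes its full 93.17 mm² and its 34.32 mm outline becomes a hole wall); the cone at (-0.5, 8.5) partially overlaps it — only the 42.96 mm² overlap (of its 85.22 mm²) is removed, clipping the outline — boundary = 93.15 mm. Overall, the cross-section is a single solid region. Total boundary length (outer) = 93.15 mm.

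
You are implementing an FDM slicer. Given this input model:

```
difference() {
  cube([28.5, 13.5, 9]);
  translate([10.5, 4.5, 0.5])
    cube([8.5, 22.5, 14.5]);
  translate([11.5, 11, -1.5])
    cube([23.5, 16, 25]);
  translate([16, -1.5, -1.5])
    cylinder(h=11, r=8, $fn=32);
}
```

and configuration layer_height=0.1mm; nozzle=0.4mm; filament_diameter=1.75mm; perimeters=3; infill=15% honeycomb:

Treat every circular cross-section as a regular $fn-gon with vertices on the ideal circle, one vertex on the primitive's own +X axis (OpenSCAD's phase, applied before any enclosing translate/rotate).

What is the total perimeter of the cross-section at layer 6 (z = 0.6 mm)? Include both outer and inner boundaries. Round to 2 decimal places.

84.92 mm

At z = 0.6 mm: the cube (footprint 28.5×13.5) is included at this height (perimeter 84.00 mm); the 8.5×22.5 cube at (10.5, 4.5) contributes its full rectangle (perimeter 62.00 mm); the cube at (11.5, 11) (footprint 23.5×16) is included at this height (perimeter 79.00 mm); the r=8 cylinder at (16, -1.5) contributes a regular 32-gon of circumradius 8 (perimeter = 2·32·8.000·sin(180°/32) = 50.18 mm); Subtracting the remaining from the first: starting from the 28.5×13.5 cube, the 8.5×22.5 cube at (10.5, 4.5) partially overlaps it — only the 76.50 mm² overlap (of its 191.25 mm²) is removed, clipping the outline; the 23.5×16 cube at (11.5, 11) partially overlaps it — only the 23.75 mm² overlap (of its 376.00 mm²) is removed, clipping the outline; the r=8 cylinder at (16, -1.5) partially overlaps it — only the 63.66 mm² overlap (of its 199.77 mm²) is removed, clipping the outline — boundary = 84.92 mm. Overall, the cross-section has 2 separate islands. Total boundary length (outer) = 84.92 mm.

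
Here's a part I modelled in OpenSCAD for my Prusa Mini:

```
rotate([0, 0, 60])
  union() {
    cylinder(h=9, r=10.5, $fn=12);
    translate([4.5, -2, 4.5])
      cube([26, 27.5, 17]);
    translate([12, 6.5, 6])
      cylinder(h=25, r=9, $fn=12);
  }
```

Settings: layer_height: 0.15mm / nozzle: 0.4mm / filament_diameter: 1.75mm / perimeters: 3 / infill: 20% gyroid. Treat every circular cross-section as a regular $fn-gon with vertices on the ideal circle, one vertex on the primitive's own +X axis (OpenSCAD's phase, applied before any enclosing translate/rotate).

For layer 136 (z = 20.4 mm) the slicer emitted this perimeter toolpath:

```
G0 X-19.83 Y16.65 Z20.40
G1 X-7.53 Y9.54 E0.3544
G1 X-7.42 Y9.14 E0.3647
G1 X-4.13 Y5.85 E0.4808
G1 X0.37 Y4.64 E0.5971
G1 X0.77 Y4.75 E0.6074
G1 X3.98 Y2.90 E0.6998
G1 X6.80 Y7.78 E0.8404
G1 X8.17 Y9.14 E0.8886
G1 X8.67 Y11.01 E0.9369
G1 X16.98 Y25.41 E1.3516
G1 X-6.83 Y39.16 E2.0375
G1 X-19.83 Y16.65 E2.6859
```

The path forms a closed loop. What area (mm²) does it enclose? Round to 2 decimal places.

Apply the shoelace formula to the sequence of (X, Y) vertices; enclosed area = 723.95 mm².

723.95 mm²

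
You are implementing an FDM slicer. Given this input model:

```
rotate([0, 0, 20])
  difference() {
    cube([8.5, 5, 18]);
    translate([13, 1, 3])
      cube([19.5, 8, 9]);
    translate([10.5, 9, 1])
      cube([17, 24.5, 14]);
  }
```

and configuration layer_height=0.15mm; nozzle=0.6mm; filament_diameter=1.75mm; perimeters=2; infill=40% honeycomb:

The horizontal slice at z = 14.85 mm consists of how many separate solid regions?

1

At z = 14.85 mm: the 8.5×5 cube contributes its full rectangle; the cube at (13, 1) is absent (z outside [3, 12]); the cube at (10.5, 9) (footprint 17×24.5) is included at this height; Subtracting the remaining from the first: starting from the 8.5×5 cube, the 17×24.5 cube at (10.5, 9) misses the remaining region (no effect) — 1 connected region; (whole slice rotated 20° about Z — lengths, areas and connectivity unchanged). The result has 1 disconnected region.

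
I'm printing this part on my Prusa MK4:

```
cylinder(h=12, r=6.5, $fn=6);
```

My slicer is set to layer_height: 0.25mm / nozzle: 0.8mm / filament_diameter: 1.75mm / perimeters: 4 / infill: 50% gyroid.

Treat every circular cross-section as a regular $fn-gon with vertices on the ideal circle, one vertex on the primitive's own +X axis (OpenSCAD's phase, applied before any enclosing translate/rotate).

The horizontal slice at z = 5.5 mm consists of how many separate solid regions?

At z = 5.5 mm: the r=6.5 cylinder gives a regular 6-gon of circumradius 6.5 (constant along its height). The result has 1 disconnected region.

1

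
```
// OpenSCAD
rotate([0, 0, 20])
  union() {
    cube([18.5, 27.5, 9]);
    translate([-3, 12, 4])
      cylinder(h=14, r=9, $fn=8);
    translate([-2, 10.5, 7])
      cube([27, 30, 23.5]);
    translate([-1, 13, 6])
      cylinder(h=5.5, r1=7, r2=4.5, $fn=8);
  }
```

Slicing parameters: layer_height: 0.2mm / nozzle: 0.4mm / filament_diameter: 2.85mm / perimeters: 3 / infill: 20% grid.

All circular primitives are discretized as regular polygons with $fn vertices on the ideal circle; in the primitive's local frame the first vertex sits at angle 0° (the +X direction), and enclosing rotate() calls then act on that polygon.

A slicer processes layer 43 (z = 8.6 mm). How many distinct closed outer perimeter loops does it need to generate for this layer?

1

At z = 8.6 mm: the cube is present — its section is the full 18.5×27.5 rectangle; the r=9 cylinder at (-3, 12) contributes a regular 8-gon of circumradius 9; the cube at (-2, 10.5) (footprint 27×30) is included at this height; the cone at (-1, 13) contributes a regular 8-gon of circumradius 5.818 (interpolated between r1=7 and r2=4.5 at t=0.473); Merging all regions: the regions partially overlap (shared area 493.87 mm²), so overlapping operands fuse into one piece — 1 connected region; (rotated 20° about Z; rotation is an isometry so areas/perimeters/island counts are preserved). The result has 1 disconnected region.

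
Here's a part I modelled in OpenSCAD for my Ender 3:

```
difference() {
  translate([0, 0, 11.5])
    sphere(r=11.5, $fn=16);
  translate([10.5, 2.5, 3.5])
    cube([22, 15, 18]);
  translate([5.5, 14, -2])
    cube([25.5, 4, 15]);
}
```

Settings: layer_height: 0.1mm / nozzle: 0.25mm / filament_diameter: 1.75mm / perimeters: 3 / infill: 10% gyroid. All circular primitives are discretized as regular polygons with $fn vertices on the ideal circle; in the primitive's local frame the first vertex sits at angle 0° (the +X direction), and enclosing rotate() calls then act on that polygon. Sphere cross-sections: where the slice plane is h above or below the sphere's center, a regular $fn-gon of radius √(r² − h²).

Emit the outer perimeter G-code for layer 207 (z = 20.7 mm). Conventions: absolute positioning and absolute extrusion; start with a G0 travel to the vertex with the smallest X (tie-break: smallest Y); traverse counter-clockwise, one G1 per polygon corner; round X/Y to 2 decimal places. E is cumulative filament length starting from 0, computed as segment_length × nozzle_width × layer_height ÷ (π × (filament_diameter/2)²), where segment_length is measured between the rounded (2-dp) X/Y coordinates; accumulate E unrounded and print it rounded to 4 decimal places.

At z = 20.7 mm: the sphere: section is a regular 16-gon, circumradius = √(r²−h²) = √(11.5²−9.2²) = 6.900; the 22×15 cube at (10.5, 2.5) contributes its full rectangle; the cube at (5.5, 14) is not intersected at this z (z outside [-2, 13]); Taking the first minus the rest: starting from the r=11.5 sphere, the 22×15 cube at (10.5, 2.5) misses the remaining region (no effect) — 1 connected region. The outline is a single polygon with 16 vertices. Extrusion per mm of travel: 0.25 × 0.1 / (π × 0.875²) = 0.010394. Accumulating E over each segment gives final E = 0.4476.

G0 X-6.90 Y0.00 Z20.70
G1 X-6.37 Y-2.64 E0.0280
G1 X-4.88 Y-4.88 E0.0559
G1 X-2.64 Y-6.37 E0.0839
G1 X0.00 Y-6.90 E0.1119
G1 X2.64 Y-6.37 E0.1399
G1 X4.88 Y-4.88 E0.1678
G1 X6.37 Y-2.64 E0.1958
G1 X6.90 Y0.00 E0.2238
G1 X6.37 Y2.64 E0.2518
G1 X4.88 Y4.88 E0.2797
G1 X2.64 Y6.37 E0.3077
G1 X0.00 Y6.90 E0.3357
G1 X-2.64 Y6.37 E0.3637
G1 X-4.88 Y4.88 E0.3916
G1 X-6.37 Y2.64 E0.4196
G1 X-6.90 Y0.00 E0.4476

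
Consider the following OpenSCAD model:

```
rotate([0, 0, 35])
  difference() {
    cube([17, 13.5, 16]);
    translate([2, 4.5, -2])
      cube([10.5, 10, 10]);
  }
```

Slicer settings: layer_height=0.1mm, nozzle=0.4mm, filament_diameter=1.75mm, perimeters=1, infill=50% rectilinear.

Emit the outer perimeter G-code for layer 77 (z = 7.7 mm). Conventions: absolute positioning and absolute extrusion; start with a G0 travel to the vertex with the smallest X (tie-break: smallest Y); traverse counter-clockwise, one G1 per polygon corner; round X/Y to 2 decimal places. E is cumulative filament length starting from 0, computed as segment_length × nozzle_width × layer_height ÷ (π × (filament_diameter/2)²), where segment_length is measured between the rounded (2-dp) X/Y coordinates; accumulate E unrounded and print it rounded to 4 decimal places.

At z = 7.7 mm: the 17×13.5 cube contributes its full rectangle; the cube at (2, 4.5) (footprint 10.5×10) is included at this height; Taking the first minus the rest: starting from the 17×13.5 cube, the 10.5×10 cube at (2, 4.5) partially overlaps it — only the 94.50 mm² overlap (of its 105.00 mm²) is removed, clipping the outline — 1 connected region; (whole slice rotated 35° about Z — lengths, areas and connectivity unchanged). The outline is a single polygon with 8 vertices. Extrusion per mm of travel: 0.4 × 0.1 / (π × 0.875²) = 0.016630. Accumulating E over each segment gives final E = 1.3139.

G0 X-7.74 Y11.06 Z7.70
G1 X0.00 Y0.00 E0.2245
G1 X13.93 Y9.75 E0.5073
G1 X6.18 Y20.81 E0.7318
G1 X2.50 Y18.23 E0.8066
G1 X7.66 Y10.86 E0.9562
G1 X-0.94 Y4.83 E1.1309
G1 X-6.10 Y12.21 E1.2806
G1 X-7.74 Y11.06 E1.3139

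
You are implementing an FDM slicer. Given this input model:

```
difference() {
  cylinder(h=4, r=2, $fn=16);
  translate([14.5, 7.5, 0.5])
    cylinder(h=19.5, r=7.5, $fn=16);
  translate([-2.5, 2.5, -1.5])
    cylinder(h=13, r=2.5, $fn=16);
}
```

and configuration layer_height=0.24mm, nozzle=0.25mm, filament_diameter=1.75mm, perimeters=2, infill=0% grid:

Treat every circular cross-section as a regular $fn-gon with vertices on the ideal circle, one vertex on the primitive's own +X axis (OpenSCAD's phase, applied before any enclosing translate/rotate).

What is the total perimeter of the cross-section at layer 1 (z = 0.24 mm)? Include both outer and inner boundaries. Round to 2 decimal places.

At z = 0.24 mm: the cylinder: section is a regular 16-gon, circumradius r=2 (perimeter = 2·16·2.000·sin(180°/16) = 12.49 mm); the cylinder at (14.5, 7.5) is not intersected at this z (z outside [0.5, 20]); the r=2.5 cylinder at (-2.5, 2.5) gives a regular 16-gon of circumradius 2.5 (constant along its height) (perimeter = 2·16·2.500·sin(180°/16) = 15.61 mm); After the difference (first − rest): starting from the r=2 cylinder, the r=2.5 cylinder at (-2.5, 2.5) partially overlaps it — only the 1.65 mm² overlap (of its 19.13 mm²) is removed, clipping the outline — boundary = 12.42 mm. Overall, the cross-section is a single solid region. Total boundary length (outer) = 12.42 mm.

12.42 mm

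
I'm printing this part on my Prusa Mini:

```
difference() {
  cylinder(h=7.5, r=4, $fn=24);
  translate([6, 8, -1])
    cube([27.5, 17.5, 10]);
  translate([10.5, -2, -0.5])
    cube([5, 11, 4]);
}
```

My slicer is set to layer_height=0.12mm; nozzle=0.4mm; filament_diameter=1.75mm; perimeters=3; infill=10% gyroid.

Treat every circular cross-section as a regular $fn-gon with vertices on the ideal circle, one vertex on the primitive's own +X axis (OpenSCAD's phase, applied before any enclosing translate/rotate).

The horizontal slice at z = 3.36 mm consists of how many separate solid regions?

At z = 3.36 mm: the cylinder: section is a regular 24-gon, circumradius r=4; the 27.5×17.5 cube at (6, 8) contributes its full rectangle; the 5×11 cube at (10.5, -2) contributes its full rectangle; Subtracting the remaining from the first: starting from the r=4 cylinder, the 27.5×17.5 cube at (6, 8) misses the remaining region (no effect); the 5×11 cube at (10.5, -2) misses the remaining region (no effect) — 1 connected region. The result has 1 disconnected region.

1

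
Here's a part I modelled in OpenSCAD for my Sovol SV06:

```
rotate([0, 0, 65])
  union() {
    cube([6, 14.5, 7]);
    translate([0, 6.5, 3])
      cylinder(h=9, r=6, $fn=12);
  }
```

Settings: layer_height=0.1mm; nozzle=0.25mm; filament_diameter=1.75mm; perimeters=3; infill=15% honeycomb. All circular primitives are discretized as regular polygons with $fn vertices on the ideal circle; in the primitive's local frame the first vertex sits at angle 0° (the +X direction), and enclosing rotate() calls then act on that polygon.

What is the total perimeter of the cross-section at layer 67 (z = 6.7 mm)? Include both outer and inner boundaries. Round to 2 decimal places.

47.63 mm

At z = 6.7 mm: the 6×14.5 cube contributes its full rectangle (perimeter 41.00 mm); the r=6 cylinder at (0, 6.5) contributes a regular 12-gon of circumradius 6 (perimeter = 2·12·6.000·sin(180°/12) = 37.27 mm); Combining (union): the regions partially overlap (shared area 54.00 mm²), so the edge portions inside another operand are dropped and the merged outline is re-measured after clipping — boundary = 47.63 mm; (whole slice rotated 65° about Z — lengths, areas and connectivity unchanged). Overall, the cross-section is a single solid region. Total boundary length (outer) = 47.63 mm.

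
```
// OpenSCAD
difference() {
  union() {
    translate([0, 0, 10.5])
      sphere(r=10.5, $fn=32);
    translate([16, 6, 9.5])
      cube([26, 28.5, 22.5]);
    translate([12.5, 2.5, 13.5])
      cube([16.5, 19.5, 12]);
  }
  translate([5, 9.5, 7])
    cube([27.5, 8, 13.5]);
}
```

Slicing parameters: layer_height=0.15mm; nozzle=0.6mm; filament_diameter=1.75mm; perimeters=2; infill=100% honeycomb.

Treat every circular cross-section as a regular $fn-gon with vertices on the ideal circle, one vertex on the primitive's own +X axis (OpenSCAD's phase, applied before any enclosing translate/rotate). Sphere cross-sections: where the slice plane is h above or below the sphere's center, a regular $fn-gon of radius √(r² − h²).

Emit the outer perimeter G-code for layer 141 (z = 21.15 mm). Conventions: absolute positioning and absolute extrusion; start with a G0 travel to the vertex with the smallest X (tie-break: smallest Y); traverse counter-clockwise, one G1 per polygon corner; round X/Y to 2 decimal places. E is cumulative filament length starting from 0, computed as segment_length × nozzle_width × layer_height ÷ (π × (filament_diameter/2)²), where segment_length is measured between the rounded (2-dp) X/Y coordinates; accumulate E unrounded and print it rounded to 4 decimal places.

At z = 21.15 mm: the sphere is absent (|z−center|=10.650 > r=10.5); the cube at (16, 6) (footprint 26×28.5) is included at this height; the cube at (12.5, 2.5) is present — its section is the full 16.5×19.5 rectangle; Combining (union): the regions partially overlap (shared area 208.00 mm²), so overlapping operands fuse into one piece — 1 connected region; the cube at (5, 9.5) does not reach this height (z outside [7, 20.5]); Subtracting the remaining from the first: none of the subtracted shapes is present at this height, so the result so far is unchanged — 1 connected region. The outline is a single polygon with 8 vertices. Extrusion per mm of travel: 0.6 × 0.15 / (π × 0.875²) = 0.037418. Accumulating E over each segment gives final E = 4.6024.

G0 X12.50 Y2.50 Z21.15
G1 X29.00 Y2.50 E0.6174
G1 X29.00 Y6.00 E0.7484
G1 X42.00 Y6.00 E1.2348
G1 X42.00 Y34.50 E2.3012
G1 X16.00 Y34.50 E3.2740
G1 X16.00 Y22.00 E3.7418
G1 X12.50 Y22.00 E3.8727
G1 X12.50 Y2.50 E4.6024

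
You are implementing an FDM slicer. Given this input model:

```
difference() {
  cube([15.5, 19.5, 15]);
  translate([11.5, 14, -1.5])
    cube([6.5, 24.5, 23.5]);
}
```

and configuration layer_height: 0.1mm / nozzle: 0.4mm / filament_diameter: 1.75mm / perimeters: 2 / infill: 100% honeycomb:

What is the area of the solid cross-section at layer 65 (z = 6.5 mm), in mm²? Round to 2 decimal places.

280.25 mm²

At z = 6.5 mm: the cube is present — its section is the full 15.5×19.5 rectangle (area 302.25 mm²); the 6.5×24.5 cube at (11.5, 14) contributes its full rectangle (area 159.25 mm²); After the difference (first − rest): starting from the 15.5×19.5 cube (302.25 mm²), the 6.5×24.5 cube at (11.5, 14) partially overlaps it — only the 22.00 mm² overlap (of its 159.25 mm²) is removed, clipping the outline — area = 280.25 mm². Overall, the cross-section is a single solid region. Net area = 280.25 mm².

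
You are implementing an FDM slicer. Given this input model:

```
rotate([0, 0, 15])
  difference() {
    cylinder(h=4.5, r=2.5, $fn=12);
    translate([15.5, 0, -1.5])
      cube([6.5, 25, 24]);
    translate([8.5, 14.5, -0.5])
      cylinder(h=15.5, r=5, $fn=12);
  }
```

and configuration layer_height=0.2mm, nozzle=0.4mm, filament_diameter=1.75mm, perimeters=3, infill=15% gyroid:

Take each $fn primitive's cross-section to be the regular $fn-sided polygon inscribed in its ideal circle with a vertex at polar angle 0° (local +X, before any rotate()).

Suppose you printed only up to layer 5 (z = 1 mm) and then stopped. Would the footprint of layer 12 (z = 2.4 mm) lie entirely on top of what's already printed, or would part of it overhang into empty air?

Compare the two slices. At z = 1: the cylinder: section is a regular 12-gon, circumradius r=2.5 (area = (12/2)·2.500²·sin(360°/12) = 18.75 mm²); the 6.5×25 cube at (15.5, 0) contributes its full rectangle (area 162.50 mm²); the r=5 cylinder at (8.5, 14.5) gives a regular 12-gon of circumradius 5 (constant along its height) (area = (12/2)·5.000²·sin(360°/12) = 75.00 mm²); After the difference (first − rest): starting from the r=2.5 cylinder (18.75 mm²), the 6.5×25 cube at (15.5, 0) misses the remaining region (no effect); the r=5 cylinder at (8.5, 14.5) misses the remaining region (no effect) — area = 18.75 mm²; (rotated 15° about Z; rotation is an isometry so areas/perimeters/island counts are preserved). At z = 2.4: the cylinder: section is a regular 12-gon, circumradius r=2.5 (area = (12/2)·2.500²·sin(360°/12) = 18.75 mm²); the cube at (15.5, 0) is present — its section is the full 6.5×25 rectangle (area 162.50 mm²); the cylinder at (8.5, 14.5): section is a regular 12-gon, circumradius r=5 (area = (12/2)·5.000²·sin(360°/12) = 75.00 mm²); Subtracting the remaining from the first: starting from the r=2.5 cylinder (18.75 mm²), the 6.5×25 cube at (15.5, 0) misses the remaining region (no effect); the r=5 cylinder at (8.5, 14.5) misses the remaining region (no effect) — area = 18.75 mm²; (whole slice rotated 15° about Z — lengths, areas and connectivity unchanged). Checking containment: the cross-section at z = 2.4 is a subset of the cross-section at z = 1.

entirely on top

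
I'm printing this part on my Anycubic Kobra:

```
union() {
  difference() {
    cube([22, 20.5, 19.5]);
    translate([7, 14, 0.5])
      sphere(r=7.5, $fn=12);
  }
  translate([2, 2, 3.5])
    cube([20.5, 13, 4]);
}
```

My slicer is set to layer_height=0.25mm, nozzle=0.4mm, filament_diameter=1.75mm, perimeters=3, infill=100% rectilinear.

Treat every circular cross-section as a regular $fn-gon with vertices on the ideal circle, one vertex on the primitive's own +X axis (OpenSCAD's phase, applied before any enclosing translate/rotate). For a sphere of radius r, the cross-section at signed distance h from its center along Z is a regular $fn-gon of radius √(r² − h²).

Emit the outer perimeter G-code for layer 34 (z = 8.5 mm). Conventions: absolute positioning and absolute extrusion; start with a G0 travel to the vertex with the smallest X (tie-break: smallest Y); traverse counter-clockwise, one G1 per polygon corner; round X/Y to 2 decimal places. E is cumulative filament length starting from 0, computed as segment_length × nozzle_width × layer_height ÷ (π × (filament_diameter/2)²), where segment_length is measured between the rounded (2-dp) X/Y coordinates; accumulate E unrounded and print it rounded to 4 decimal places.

G0 X0.00 Y0.00 Z8.50
G1 X22.00 Y0.00 E0.9147
G1 X22.00 Y20.50 E1.7669
G1 X0.00 Y20.50 E2.6816
G1 X0.00 Y0.00 E3.5339

At z = 8.5 mm: the cube (footprint 22×20.5) is included at this height; the sphere at (7, 14) is not intersected at this z (|z−center|=8.000 > r=7.5); Taking the first minus the rest: none of the subtracted shapes is present at this height, so the 22×20.5 cube is unchanged — 1 connected region; the cube at (2, 2) is absent (z outside [3.5, 7.5]); Combining (union): only that combined region is present, so the union is just that shape — 1 connected region. The outline is a single polygon with 4 vertices. Extrusion per mm of travel: 0.4 × 0.25 / (π × 0.875²) = 0.041575. Accumulating E over each segment gives final E = 3.5339.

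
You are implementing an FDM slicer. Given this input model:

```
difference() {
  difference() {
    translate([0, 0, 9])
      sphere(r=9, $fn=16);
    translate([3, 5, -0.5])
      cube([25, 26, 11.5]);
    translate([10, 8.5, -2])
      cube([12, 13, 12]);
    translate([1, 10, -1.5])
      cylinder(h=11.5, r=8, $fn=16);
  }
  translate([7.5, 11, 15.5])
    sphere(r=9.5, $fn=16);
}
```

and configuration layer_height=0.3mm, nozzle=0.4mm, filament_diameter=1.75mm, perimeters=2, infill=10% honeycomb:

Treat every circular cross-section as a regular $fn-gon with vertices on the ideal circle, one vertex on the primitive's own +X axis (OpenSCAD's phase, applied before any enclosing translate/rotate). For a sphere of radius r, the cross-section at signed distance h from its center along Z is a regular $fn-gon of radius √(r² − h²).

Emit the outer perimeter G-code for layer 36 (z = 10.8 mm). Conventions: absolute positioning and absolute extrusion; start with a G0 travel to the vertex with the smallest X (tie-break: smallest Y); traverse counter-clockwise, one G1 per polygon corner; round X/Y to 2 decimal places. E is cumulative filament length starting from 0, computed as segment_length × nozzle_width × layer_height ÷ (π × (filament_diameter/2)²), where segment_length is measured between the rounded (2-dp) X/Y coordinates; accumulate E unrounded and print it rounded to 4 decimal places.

G0 X-8.82 Y0.00 Z10.80
G1 X-8.15 Y-3.37 E0.1714
G1 X-6.24 Y-6.24 E0.3434
G1 X-3.37 Y-8.15 E0.5154
G1 X0.00 Y-8.82 E0.6868
G1 X3.37 Y-8.15 E0.8583
G1 X6.24 Y-6.24 E1.0302
G1 X8.15 Y-3.37 E1.2022
G1 X8.82 Y0.00 E1.3737
G1 X8.24 Y2.89 E1.5207
G1 X7.50 Y2.74 E1.5584
G1 X4.34 Y3.37 E1.7191
G1 X1.66 Y5.16 E1.8799
G1 X-0.13 Y7.84 E2.0407
G1 X-0.31 Y8.76 E2.0875
G1 X-3.37 Y8.15 E2.2432
G1 X-6.24 Y6.24 E2.4151
G1 X-8.15 Y3.37 E2.5871
G1 X-8.82 Y0.00 E2.7586

At z = 10.8 mm: the r=9 sphere slices to a regular 16-gon of circumradius 8.818 (√(r²−h²) with h=1.8 from center); the cube at (3, 5) (footprint 25×26) is included at this height; the cube at (10, 8.5) is absent (z outside [-2, 10]); the cylinder at (1, 10) is not intersected at this z (z outside [-1.5, 10]); After the difference (first − rest): starting from the r=9 sphere, the 25×26 cube at (3, 5) partially overlaps it — only the 7.97 mm² overlap (of its 650.00 mm²) is removed, clipping the outline — 1 connected region; the r=9.5 sphere at (7.5, 11) slices to a regular 16-gon of circumradius 8.256 (√(r²−h²) with h=4.7 from center); Subtracting the remaining from the first: starting from the result so far, the r=9.5 sphere at (7.5, 11) partially overlaps it — only the 17.10 mm² overlap (of its 208.67 mm²) is removed, clipping the outline — 1 connected region. The outline is a single polygon with 18 vertices. Extrusion per mm of travel: 0.4 × 0.3 / (π × 0.875²) = 0.049890. Accumulating E over each segment gives final E = 2.7586.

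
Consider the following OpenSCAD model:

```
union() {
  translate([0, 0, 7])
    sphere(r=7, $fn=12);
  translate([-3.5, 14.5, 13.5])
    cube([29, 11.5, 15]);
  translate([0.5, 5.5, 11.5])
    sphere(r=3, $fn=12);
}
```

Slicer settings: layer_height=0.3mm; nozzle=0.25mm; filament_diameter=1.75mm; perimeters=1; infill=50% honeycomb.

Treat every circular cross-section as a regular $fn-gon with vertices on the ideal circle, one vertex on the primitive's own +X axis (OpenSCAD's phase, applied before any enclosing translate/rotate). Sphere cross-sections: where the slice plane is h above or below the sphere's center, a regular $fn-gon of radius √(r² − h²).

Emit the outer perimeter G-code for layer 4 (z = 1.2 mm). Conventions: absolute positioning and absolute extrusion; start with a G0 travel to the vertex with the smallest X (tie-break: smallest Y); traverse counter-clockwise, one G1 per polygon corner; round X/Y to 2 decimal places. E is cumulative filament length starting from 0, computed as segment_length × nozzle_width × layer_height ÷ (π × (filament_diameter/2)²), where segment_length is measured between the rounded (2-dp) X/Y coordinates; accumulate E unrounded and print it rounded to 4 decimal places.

At z = 1.2 mm: the r=7 sphere slices to a regular 12-gon of circumradius 3.919 (√(r²−h²) with h=5.8 from center); the cube at (-3.5, 14.5) is absent (z outside [13.5, 28.5]); the sphere at (0.5, 5.5) is absent (|z−center|=10.300 > r=3); Taking the union: only the r=7 sphere is present, so the union is just that shape — 1 connected region. The outline is a single polygon with 12 vertices. Extrusion per mm of travel: 0.25 × 0.3 / (π × 0.875²) = 0.031181. Accumulating E over each segment gives final E = 0.7587.

G0 X-3.92 Y0.00 Z1.20
G1 X-3.39 Y-1.96 E0.0633
G1 X-1.96 Y-3.39 E0.1264
G1 X0.00 Y-3.92 E0.1897
G1 X1.96 Y-3.39 E0.2530
G1 X3.39 Y-1.96 E0.3160
G1 X3.92 Y0.00 E0.3794
G1 X3.39 Y1.96 E0.4427
G1 X1.96 Y3.39 E0.5057
G1 X0.00 Y3.92 E0.5690
G1 X-1.96 Y3.39 E0.6324
G1 X-3.39 Y1.96 E0.6954
G1 X-3.92 Y0.00 E0.7587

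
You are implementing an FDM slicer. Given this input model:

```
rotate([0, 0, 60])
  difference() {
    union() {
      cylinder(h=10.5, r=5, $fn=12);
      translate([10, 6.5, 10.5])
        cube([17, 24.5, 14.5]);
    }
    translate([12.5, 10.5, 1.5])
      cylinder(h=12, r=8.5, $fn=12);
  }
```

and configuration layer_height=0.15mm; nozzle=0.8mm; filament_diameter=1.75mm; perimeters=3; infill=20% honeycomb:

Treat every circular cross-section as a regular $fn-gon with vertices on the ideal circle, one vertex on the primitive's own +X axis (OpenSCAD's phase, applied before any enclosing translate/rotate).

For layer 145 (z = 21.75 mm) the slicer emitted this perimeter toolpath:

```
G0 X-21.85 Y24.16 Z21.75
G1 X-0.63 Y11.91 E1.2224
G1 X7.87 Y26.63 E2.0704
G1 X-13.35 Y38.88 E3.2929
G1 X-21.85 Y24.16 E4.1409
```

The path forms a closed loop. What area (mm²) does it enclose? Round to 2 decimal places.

Apply the shoelace formula to the sequence of (X, Y) vertices; enclosed area = 416.48 mm².

416.48 mm²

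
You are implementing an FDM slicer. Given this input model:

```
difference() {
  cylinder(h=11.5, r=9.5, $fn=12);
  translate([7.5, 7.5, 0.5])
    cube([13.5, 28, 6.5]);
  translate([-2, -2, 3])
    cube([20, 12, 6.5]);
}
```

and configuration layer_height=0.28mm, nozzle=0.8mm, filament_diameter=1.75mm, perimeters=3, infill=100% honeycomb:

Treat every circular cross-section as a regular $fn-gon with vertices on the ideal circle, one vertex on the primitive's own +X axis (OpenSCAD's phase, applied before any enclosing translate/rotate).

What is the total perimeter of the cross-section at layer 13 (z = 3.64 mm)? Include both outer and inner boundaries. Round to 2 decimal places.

62.05 mm

At z = 3.64 mm: the r=9.5 cylinder gives a regular 12-gon of circumradius 9.5 (constant along its height) (perimeter = 2·12·9.500·sin(180°/12) = 59.01 mm); the cube at (7.5, 7.5) is present — its section is the full 13.5×28 rectangle (perimeter 83.00 mm); the cube at (-2, -2) is present — its section is the full 20×12 rectangle (perimeter 64.00 mm); Taking the first minus the rest: starting from the r=9.5 cylinder, the 13.5×28 cube at (7.5, 7.5) misses the remaining region (no effect); the 20×12 cube at (-2, -2) partially overlaps it — only the 108.62 mm² overlap (of its 240.00 mm²) is removed, clipping the outline — boundary = 62.05 mm. Overall, the cross-section is a single solid region. Total boundary length (outer) = 62.05 mm.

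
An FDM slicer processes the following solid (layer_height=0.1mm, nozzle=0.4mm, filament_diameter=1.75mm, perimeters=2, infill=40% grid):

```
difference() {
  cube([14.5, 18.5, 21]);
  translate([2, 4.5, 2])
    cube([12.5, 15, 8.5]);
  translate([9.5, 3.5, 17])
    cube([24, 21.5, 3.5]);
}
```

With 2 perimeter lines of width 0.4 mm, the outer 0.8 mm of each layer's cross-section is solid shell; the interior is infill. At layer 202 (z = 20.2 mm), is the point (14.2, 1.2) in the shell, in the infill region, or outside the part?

At z = 20.2 mm: the cube (footprint 14.5×18.5) is included at this height; the cube at (2, 4.5) does not reach this height (z outside [2, 10.5]); the cube at (9.5, 3.5) (footprint 24×21.5) is included at this height; After the difference (first − rest): starting from the 14.5×18.5 cube, the 24×21.5 cube at (9.5, 3.5) partially overlaps it — only the 75.00 mm² overlap (of its 516.00 mm²) is removed, clipping the outline — 1 connected region. Overall, the cross-section is a single solid region. The nearest boundary edge runs (14.50, 3.50)→(14.50, 0.00); distance from the point to it = 0.30 mm. The point is inside the cross-section, 0.30 mm from the nearest boundary — within the 0.8 mm shell band (2 × 0.4).

shell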